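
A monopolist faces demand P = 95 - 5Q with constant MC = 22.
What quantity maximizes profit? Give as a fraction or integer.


TR = P*Q = (95 - 5Q)Q = 95Q - 5Q^2
MR = dTR/dQ = 95 - 10Q
Set MR = MC:
95 - 10Q = 22
73 = 10Q
Q* = 73/10 = 73/10

73/10


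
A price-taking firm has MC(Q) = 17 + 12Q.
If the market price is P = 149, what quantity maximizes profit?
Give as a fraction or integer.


In perfect competition, profit is maximized where P = MC.
149 = 17 + 12Q
132 = 12Q
Q* = 132/12 = 11

11


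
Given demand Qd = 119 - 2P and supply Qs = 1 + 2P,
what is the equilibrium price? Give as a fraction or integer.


At equilibrium, Qd = Qs.
119 - 2P = 1 + 2P
119 - 1 = 2P + 2P
118 = 4P
P* = 118/4 = 59/2

59/2


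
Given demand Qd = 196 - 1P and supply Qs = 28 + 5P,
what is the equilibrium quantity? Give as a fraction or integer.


First find equilibrium price:
196 - 1P = 28 + 5P
P* = 168/6 = 28
Then substitute into demand:
Q* = 196 - 1 * 28 = 168

168


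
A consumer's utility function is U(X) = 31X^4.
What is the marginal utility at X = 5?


MU = dU/dX = 31*4*X^(4-1)
MU = 124*X^3
At X = 5:
MU = 124 * 5^3
MU = 124 * 125 = 15500

15500


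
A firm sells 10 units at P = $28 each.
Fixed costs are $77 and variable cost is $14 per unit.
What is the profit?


Total Revenue = P * Q = 28 * 10 = $280
Total Cost = FC + VC*Q = 77 + 14*10 = $217
Profit = TR - TC = 280 - 217 = $63

$63


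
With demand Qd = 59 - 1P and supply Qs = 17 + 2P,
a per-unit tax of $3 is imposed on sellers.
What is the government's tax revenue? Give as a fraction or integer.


With tax on sellers, new supply: Qs' = 17 + 2(P - 3)
= 11 + 2P
New equilibrium quantity:
Q_new = 43
Tax revenue = tax * Q_new = 3 * 43 = 129

129


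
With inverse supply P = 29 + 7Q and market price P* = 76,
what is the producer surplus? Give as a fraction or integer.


Minimum supply price (at Q=0): P_min = 29
Quantity supplied at P* = 76:
Q* = (76 - 29)/7 = 47/7
PS = (1/2) * Q* * (P* - P_min)
PS = (1/2) * 47/7 * (76 - 29)
PS = (1/2) * 47/7 * 47 = 2209/14

2209/14


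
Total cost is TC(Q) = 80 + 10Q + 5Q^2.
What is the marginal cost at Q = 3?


MC = dTC/dQ = 10 + 2*5*Q
At Q = 3:
MC = 10 + 10*3
MC = 10 + 30 = 40

40


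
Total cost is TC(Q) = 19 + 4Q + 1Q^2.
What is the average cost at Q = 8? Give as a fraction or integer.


TC(8) = 19 + 4*8 + 1*8^2
TC(8) = 19 + 32 + 64 = 115
AC = TC/Q = 115/8 = 115/8

115/8


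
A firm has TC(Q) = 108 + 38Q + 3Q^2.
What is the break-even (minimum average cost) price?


AC(Q) = 108/Q + 38 + 3Q
To minimize: dAC/dQ = -108/Q^2 + 3 = 0
Q^2 = 108/3 = 36
Q* = 6
Min AC = 108/6 + 38 + 3*6
Min AC = 18 + 38 + 18 = 74

74


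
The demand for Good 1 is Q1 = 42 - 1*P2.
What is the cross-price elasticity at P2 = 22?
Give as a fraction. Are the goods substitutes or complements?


dQ1/dP2 = -1
At P2 = 22: Q1 = 42 - 1*22 = 20
Exy = (dQ1/dP2)(P2/Q1) = -1 * 22 / 20 = -11/10
Since Exy < 0, the goods are complements.

-11/10 (complements)


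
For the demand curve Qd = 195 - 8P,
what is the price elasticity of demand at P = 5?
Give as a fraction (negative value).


dQ/dP = -8
At P = 5: Q = 195 - 8*5 = 155
E = (dQ/dP)(P/Q) = (-8)(5/155) = -8/31

-8/31


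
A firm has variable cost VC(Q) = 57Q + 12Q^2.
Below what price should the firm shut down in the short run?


AVC(Q) = VC(Q)/Q = 57 + 12Q
AVC is increasing in Q, so minimum AVC is at Q -> 0+.
Min AVC = 57
The firm should shut down if P < 57.

57


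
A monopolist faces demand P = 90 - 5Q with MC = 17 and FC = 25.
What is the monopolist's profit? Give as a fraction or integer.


MR = MC: 90 - 10Q = 17
Q* = 73/10
P* = 90 - 5*73/10 = 107/2
Profit = (P* - MC)*Q* - FC
= (107/2 - 17)*73/10 - 25
= 73/2*73/10 - 25
= 5329/20 - 25 = 4829/20

4829/20


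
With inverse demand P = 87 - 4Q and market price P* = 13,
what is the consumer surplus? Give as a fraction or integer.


Maximum willingness to pay (at Q=0): P_max = 87
Quantity demanded at P* = 13:
Q* = (87 - 13)/4 = 37/2
CS = (1/2) * Q* * (P_max - P*)
CS = (1/2) * 37/2 * (87 - 13)
CS = (1/2) * 37/2 * 74 = 1369/2

1369/2


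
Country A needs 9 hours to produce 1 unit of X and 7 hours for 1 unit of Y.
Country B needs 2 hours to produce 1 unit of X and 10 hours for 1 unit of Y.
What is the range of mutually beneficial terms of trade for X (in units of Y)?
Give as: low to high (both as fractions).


Opportunity cost of X for Country A = hours_X / hours_Y = 9/7 = 9/7 units of Y
Opportunity cost of X for Country B = hours_X / hours_Y = 2/10 = 1/5 units of Y
Terms of trade must be between the two opportunity costs.
Range: 1/5 to 9/7

1/5 to 9/7


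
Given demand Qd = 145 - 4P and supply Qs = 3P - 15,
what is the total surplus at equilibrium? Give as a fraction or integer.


Find equilibrium: 145 - 4P = 3P - 15
145 + 15 = 7P
P* = 160/7 = 160/7
Q* = 3*160/7 - 15 = 375/7
Inverse demand: P = 145/4 - Q/4, so P_max = 145/4
Inverse supply: P = 5 + Q/3, so P_min = 5
CS = (1/2) * 375/7 * (145/4 - 160/7) = 140625/392
PS = (1/2) * 375/7 * (160/7 - 5) = 46875/98
TS = CS + PS = 140625/392 + 46875/98 = 46875/56

46875/56


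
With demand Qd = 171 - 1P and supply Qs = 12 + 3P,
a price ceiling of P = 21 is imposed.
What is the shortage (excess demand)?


At P = 21:
Qd = 171 - 1*21 = 150
Qs = 12 + 3*21 = 75
Shortage = Qd - Qs = 150 - 75 = 75

75


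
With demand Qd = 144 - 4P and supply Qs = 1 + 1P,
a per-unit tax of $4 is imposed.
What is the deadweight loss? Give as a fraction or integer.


Pre-tax equilibrium quantity: Q* = 148/5
Post-tax equilibrium quantity: Q_tax = 132/5
Reduction in quantity: Q* - Q_tax = 16/5
DWL = (1/2) * tax * (Q* - Q_tax)
DWL = (1/2) * 4 * 16/5 = 32/5

32/5


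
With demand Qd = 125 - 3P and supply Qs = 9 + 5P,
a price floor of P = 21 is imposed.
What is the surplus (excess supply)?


At P = 21:
Qd = 125 - 3*21 = 62
Qs = 9 + 5*21 = 114
Surplus = Qs - Qd = 114 - 62 = 52

52


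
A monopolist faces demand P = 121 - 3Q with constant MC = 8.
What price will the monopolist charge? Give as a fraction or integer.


MR = 121 - 6Q
Set MR = MC: 121 - 6Q = 8
Q* = 113/6
Substitute into demand:
P* = 121 - 3*113/6 = 129/2

129/2


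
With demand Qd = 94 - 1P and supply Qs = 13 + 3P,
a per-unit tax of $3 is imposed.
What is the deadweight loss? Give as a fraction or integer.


Pre-tax equilibrium quantity: Q* = 295/4
Post-tax equilibrium quantity: Q_tax = 143/2
Reduction in quantity: Q* - Q_tax = 9/4
DWL = (1/2) * tax * (Q* - Q_tax)
DWL = (1/2) * 3 * 9/4 = 27/8

27/8


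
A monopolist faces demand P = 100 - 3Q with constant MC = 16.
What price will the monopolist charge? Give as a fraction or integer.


MR = 100 - 6Q
Set MR = MC: 100 - 6Q = 16
Q* = 14
Substitute into demand:
P* = 100 - 3*14 = 58

58


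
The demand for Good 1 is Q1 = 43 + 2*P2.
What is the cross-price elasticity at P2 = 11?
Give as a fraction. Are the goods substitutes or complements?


dQ1/dP2 = 2
At P2 = 11: Q1 = 43 + 2*11 = 65
Exy = (dQ1/dP2)(P2/Q1) = 2 * 11 / 65 = 22/65
Since Exy > 0, the goods are substitutes.

22/65 (substitutes)


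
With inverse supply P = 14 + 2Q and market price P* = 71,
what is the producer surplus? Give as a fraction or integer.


Minimum supply price (at Q=0): P_min = 14
Quantity supplied at P* = 71:
Q* = (71 - 14)/2 = 57/2
PS = (1/2) * Q* * (P* - P_min)
PS = (1/2) * 57/2 * (71 - 14)
PS = (1/2) * 57/2 * 57 = 3249/4

3249/4


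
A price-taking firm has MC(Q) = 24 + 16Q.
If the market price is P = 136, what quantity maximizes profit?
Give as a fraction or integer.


In perfect competition, profit is maximized where P = MC.
136 = 24 + 16Q
112 = 16Q
Q* = 112/16 = 7

7


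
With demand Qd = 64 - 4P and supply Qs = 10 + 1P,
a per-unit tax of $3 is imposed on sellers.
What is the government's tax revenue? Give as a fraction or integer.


With tax on sellers, new supply: Qs' = 10 + 1(P - 3)
= 7 + 1P
New equilibrium quantity:
Q_new = 92/5
Tax revenue = tax * Q_new = 3 * 92/5 = 276/5

276/5


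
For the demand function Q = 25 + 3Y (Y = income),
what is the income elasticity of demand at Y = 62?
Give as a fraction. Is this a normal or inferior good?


dQ/dY = 3
At Y = 62: Q = 25 + 3*62 = 211
Ey = (dQ/dY)(Y/Q) = 3 * 62 / 211 = 186/211
Since Ey > 0, this is a normal good.

186/211 (normal good)


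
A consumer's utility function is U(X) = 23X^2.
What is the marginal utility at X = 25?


MU = dU/dX = 23*2*X^(2-1)
MU = 46*X^1
At X = 25:
MU = 46 * 25^1
MU = 46 * 25 = 1150

1150


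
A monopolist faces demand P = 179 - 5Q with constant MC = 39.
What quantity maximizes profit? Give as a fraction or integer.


TR = P*Q = (179 - 5Q)Q = 179Q - 5Q^2
MR = dTR/dQ = 179 - 10Q
Set MR = MC:
179 - 10Q = 39
140 = 10Q
Q* = 140/10 = 14

14


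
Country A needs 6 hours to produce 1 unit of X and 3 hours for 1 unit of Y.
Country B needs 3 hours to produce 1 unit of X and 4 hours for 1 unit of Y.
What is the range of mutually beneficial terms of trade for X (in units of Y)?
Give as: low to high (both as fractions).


Opportunity cost of X for Country A = hours_X / hours_Y = 6/3 = 2 units of Y
Opportunity cost of X for Country B = hours_X / hours_Y = 3/4 = 3/4 units of Y
Terms of trade must be between the two opportunity costs.
Range: 3/4 to 2

3/4 to 2


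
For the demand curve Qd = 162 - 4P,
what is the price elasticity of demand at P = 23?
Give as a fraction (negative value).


dQ/dP = -4
At P = 23: Q = 162 - 4*23 = 70
E = (dQ/dP)(P/Q) = (-4)(23/70) = -46/35

-46/35


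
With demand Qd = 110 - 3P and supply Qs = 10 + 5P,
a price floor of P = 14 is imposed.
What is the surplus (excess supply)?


At P = 14:
Qd = 110 - 3*14 = 68
Qs = 10 + 5*14 = 80
Surplus = Qs - Qd = 80 - 68 = 12

12


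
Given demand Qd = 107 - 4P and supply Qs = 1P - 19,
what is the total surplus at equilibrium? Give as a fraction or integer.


Find equilibrium: 107 - 4P = 1P - 19
107 + 19 = 5P
P* = 126/5 = 126/5
Q* = 1*126/5 - 19 = 31/5
Inverse demand: P = 107/4 - Q/4, so P_max = 107/4
Inverse supply: P = 19 + Q/1, so P_min = 19
CS = (1/2) * 31/5 * (107/4 - 126/5) = 961/200
PS = (1/2) * 31/5 * (126/5 - 19) = 961/50
TS = CS + PS = 961/200 + 961/50 = 961/40

961/40


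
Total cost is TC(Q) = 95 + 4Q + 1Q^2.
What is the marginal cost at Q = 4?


MC = dTC/dQ = 4 + 2*1*Q
At Q = 4:
MC = 4 + 2*4
MC = 4 + 8 = 12

12


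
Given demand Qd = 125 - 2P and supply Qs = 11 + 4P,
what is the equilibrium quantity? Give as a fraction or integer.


First find equilibrium price:
125 - 2P = 11 + 4P
P* = 114/6 = 19
Then substitute into demand:
Q* = 125 - 2 * 19 = 87

87


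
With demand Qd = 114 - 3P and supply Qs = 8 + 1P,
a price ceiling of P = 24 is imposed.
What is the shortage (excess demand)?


At P = 24:
Qd = 114 - 3*24 = 42
Qs = 8 + 1*24 = 32
Shortage = Qd - Qs = 42 - 32 = 10

10


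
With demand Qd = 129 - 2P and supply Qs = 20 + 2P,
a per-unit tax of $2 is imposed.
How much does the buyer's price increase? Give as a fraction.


With a per-unit tax, the buyer's price increase depends on relative slopes.
Supply slope: d = 2, Demand slope: b = 2
Buyer's price increase = d * tax / (b + d)
= 2 * 2 / (2 + 2)
= 4 / 4 = 1

1


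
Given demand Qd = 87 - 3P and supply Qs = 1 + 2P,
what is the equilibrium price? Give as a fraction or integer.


At equilibrium, Qd = Qs.
87 - 3P = 1 + 2P
87 - 1 = 3P + 2P
86 = 5P
P* = 86/5 = 86/5

86/5


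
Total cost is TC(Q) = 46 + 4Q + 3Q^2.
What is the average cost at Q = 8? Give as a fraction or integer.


TC(8) = 46 + 4*8 + 3*8^2
TC(8) = 46 + 32 + 192 = 270
AC = TC/Q = 270/8 = 135/4

135/4


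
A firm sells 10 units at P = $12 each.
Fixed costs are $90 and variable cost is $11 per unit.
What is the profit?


Total Revenue = P * Q = 12 * 10 = $120
Total Cost = FC + VC*Q = 90 + 11*10 = $200
Profit = TR - TC = 120 - 200 = $-80

$-80


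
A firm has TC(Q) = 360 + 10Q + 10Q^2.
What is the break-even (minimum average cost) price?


AC(Q) = 360/Q + 10 + 10Q
To minimize: dAC/dQ = -360/Q^2 + 10 = 0
Q^2 = 360/10 = 36
Q* = 6
Min AC = 360/6 + 10 + 10*6
Min AC = 60 + 10 + 60 = 130

130


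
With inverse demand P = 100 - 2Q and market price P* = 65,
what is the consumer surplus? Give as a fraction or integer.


Maximum willingness to pay (at Q=0): P_max = 100
Quantity demanded at P* = 65:
Q* = (100 - 65)/2 = 35/2
CS = (1/2) * Q* * (P_max - P*)
CS = (1/2) * 35/2 * (100 - 65)
CS = (1/2) * 35/2 * 35 = 1225/4

1225/4


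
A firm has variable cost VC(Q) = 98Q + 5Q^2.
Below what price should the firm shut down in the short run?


AVC(Q) = VC(Q)/Q = 98 + 5Q
AVC is increasing in Q, so minimum AVC is at Q -> 0+.
Min AVC = 98
The firm should shut down if P < 98.

98


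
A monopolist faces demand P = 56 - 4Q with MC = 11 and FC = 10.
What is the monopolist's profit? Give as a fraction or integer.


MR = MC: 56 - 8Q = 11
Q* = 45/8
P* = 56 - 4*45/8 = 67/2
Profit = (P* - MC)*Q* - FC
= (67/2 - 11)*45/8 - 10
= 45/2*45/8 - 10
= 2025/16 - 10 = 1865/16

1865/16


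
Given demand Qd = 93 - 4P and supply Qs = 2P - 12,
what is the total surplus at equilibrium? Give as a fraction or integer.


Find equilibrium: 93 - 4P = 2P - 12
93 + 12 = 6P
P* = 105/6 = 35/2
Q* = 2*35/2 - 12 = 23
Inverse demand: P = 93/4 - Q/4, so P_max = 93/4
Inverse supply: P = 6 + Q/2, so P_min = 6
CS = (1/2) * 23 * (93/4 - 35/2) = 529/8
PS = (1/2) * 23 * (35/2 - 6) = 529/4
TS = CS + PS = 529/8 + 529/4 = 1587/8

1587/8


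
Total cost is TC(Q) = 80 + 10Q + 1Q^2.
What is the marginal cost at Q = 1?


MC = dTC/dQ = 10 + 2*1*Q
At Q = 1:
MC = 10 + 2*1
MC = 10 + 2 = 12

12


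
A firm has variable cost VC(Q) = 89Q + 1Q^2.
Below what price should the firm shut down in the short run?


AVC(Q) = VC(Q)/Q = 89 + 1Q
AVC is increasing in Q, so minimum AVC is at Q -> 0+.
Min AVC = 89
The firm should shut down if P < 89.

89


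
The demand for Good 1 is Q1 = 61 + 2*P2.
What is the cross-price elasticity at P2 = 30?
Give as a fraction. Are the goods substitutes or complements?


dQ1/dP2 = 2
At P2 = 30: Q1 = 61 + 2*30 = 121
Exy = (dQ1/dP2)(P2/Q1) = 2 * 30 / 121 = 60/121
Since Exy > 0, the goods are substitutes.

60/121 (substitutes)


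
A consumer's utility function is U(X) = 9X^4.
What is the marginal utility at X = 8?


MU = dU/dX = 9*4*X^(4-1)
MU = 36*X^3
At X = 8:
MU = 36 * 8^3
MU = 36 * 512 = 18432

18432


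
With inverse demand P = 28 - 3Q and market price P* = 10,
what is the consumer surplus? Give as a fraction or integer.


Maximum willingness to pay (at Q=0): P_max = 28
Quantity demanded at P* = 10:
Q* = (28 - 10)/3 = 6
CS = (1/2) * Q* * (P_max - P*)
CS = (1/2) * 6 * (28 - 10)
CS = (1/2) * 6 * 18 = 54

54


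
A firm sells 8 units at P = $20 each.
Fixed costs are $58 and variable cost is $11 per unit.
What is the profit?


Total Revenue = P * Q = 20 * 8 = $160
Total Cost = FC + VC*Q = 58 + 11*8 = $146
Profit = TR - TC = 160 - 146 = $14

$14


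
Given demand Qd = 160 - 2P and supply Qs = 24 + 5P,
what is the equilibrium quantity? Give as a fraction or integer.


First find equilibrium price:
160 - 2P = 24 + 5P
P* = 136/7 = 136/7
Then substitute into demand:
Q* = 160 - 2 * 136/7 = 848/7

848/7


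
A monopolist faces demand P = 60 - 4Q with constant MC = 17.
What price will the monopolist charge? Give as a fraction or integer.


MR = 60 - 8Q
Set MR = MC: 60 - 8Q = 17
Q* = 43/8
Substitute into demand:
P* = 60 - 4*43/8 = 77/2

77/2


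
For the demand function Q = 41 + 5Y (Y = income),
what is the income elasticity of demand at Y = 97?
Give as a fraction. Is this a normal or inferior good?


dQ/dY = 5
At Y = 97: Q = 41 + 5*97 = 526
Ey = (dQ/dY)(Y/Q) = 5 * 97 / 526 = 485/526
Since Ey > 0, this is a normal good.

485/526 (normal good)


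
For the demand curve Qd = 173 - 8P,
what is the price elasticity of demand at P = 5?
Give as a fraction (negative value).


dQ/dP = -8
At P = 5: Q = 173 - 8*5 = 133
E = (dQ/dP)(P/Q) = (-8)(5/133) = -40/133

-40/133


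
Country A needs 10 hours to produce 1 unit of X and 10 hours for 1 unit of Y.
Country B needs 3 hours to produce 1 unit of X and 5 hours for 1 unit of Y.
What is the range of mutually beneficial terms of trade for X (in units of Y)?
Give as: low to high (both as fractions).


Opportunity cost of X for Country A = hours_X / hours_Y = 10/10 = 1 units of Y
Opportunity cost of X for Country B = hours_X / hours_Y = 3/5 = 3/5 units of Y
Terms of trade must be between the two opportunity costs.
Range: 3/5 to 1

3/5 to 1


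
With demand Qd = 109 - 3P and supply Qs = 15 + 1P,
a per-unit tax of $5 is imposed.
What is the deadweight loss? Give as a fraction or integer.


Pre-tax equilibrium quantity: Q* = 77/2
Post-tax equilibrium quantity: Q_tax = 139/4
Reduction in quantity: Q* - Q_tax = 15/4
DWL = (1/2) * tax * (Q* - Q_tax)
DWL = (1/2) * 5 * 15/4 = 75/8

75/8


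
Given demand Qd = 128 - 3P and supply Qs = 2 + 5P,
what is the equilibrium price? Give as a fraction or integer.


At equilibrium, Qd = Qs.
128 - 3P = 2 + 5P
128 - 2 = 3P + 5P
126 = 8P
P* = 126/8 = 63/4

63/4


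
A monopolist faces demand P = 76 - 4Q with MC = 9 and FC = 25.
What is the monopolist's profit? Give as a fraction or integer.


MR = MC: 76 - 8Q = 9
Q* = 67/8
P* = 76 - 4*67/8 = 85/2
Profit = (P* - MC)*Q* - FC
= (85/2 - 9)*67/8 - 25
= 67/2*67/8 - 25
= 4489/16 - 25 = 4089/16

4089/16


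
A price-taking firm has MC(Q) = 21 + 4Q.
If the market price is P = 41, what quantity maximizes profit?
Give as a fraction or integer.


In perfect competition, profit is maximized where P = MC.
41 = 21 + 4Q
20 = 4Q
Q* = 20/4 = 5

5


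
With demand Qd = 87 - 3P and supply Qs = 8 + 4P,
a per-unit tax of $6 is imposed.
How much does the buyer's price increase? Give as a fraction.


With a per-unit tax, the buyer's price increase depends on relative slopes.
Supply slope: d = 4, Demand slope: b = 3
Buyer's price increase = d * tax / (b + d)
= 4 * 6 / (3 + 4)
= 24 / 7 = 24/7

24/7


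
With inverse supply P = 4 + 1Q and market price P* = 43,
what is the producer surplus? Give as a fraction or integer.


Minimum supply price (at Q=0): P_min = 4
Quantity supplied at P* = 43:
Q* = (43 - 4)/1 = 39
PS = (1/2) * Q* * (P* - P_min)
PS = (1/2) * 39 * (43 - 4)
PS = (1/2) * 39 * 39 = 1521/2

1521/2


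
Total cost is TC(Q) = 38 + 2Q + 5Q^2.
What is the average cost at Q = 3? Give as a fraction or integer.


TC(3) = 38 + 2*3 + 5*3^2
TC(3) = 38 + 6 + 45 = 89
AC = TC/Q = 89/3 = 89/3

89/3


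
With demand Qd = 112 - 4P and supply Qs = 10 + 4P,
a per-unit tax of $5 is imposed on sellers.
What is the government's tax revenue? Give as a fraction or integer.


With tax on sellers, new supply: Qs' = 10 + 4(P - 5)
= 4P - 10
New equilibrium quantity:
Q_new = 51
Tax revenue = tax * Q_new = 5 * 51 = 255

255


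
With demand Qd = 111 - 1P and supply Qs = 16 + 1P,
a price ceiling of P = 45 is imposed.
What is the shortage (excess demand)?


At P = 45:
Qd = 111 - 1*45 = 66
Qs = 16 + 1*45 = 61
Shortage = Qd - Qs = 66 - 61 = 5

5


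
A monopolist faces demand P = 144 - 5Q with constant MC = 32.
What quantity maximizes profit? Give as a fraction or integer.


TR = P*Q = (144 - 5Q)Q = 144Q - 5Q^2
MR = dTR/dQ = 144 - 10Q
Set MR = MC:
144 - 10Q = 32
112 = 10Q
Q* = 112/10 = 56/5

56/5


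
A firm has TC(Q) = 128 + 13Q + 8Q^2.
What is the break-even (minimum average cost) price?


AC(Q) = 128/Q + 13 + 8Q
To minimize: dAC/dQ = -128/Q^2 + 8 = 0
Q^2 = 128/8 = 16
Q* = 4
Min AC = 128/4 + 13 + 8*4
Min AC = 32 + 13 + 32 = 77

77


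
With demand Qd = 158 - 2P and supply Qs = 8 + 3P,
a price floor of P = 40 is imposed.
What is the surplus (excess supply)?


At P = 40:
Qd = 158 - 2*40 = 78
Qs = 8 + 3*40 = 128
Surplus = Qs - Qd = 128 - 78 = 50

50


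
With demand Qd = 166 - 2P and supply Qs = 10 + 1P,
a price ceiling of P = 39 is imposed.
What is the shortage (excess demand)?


At P = 39:
Qd = 166 - 2*39 = 88
Qs = 10 + 1*39 = 49
Shortage = Qd - Qs = 88 - 49 = 39

39


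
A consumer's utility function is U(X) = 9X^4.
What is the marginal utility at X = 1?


MU = dU/dX = 9*4*X^(4-1)
MU = 36*X^3
At X = 1:
MU = 36 * 1^3
MU = 36 * 1 = 36

36


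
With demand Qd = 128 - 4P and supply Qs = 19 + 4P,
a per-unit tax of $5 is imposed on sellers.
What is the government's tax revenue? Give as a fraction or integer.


With tax on sellers, new supply: Qs' = 19 + 4(P - 5)
= 4P - 1
New equilibrium quantity:
Q_new = 127/2
Tax revenue = tax * Q_new = 5 * 127/2 = 635/2

635/2


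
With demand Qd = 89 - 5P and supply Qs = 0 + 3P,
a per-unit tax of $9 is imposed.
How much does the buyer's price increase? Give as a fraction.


With a per-unit tax, the buyer's price increase depends on relative slopes.
Supply slope: d = 3, Demand slope: b = 5
Buyer's price increase = d * tax / (b + d)
= 3 * 9 / (5 + 3)
= 27 / 8 = 27/8

27/8


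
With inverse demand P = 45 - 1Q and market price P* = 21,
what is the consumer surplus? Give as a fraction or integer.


Maximum willingness to pay (at Q=0): P_max = 45
Quantity demanded at P* = 21:
Q* = (45 - 21)/1 = 24
CS = (1/2) * Q* * (P_max - P*)
CS = (1/2) * 24 * (45 - 21)
CS = (1/2) * 24 * 24 = 288

288


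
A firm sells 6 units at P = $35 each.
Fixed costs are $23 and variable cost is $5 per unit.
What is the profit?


Total Revenue = P * Q = 35 * 6 = $210
Total Cost = FC + VC*Q = 23 + 5*6 = $53
Profit = TR - TC = 210 - 53 = $157

$157


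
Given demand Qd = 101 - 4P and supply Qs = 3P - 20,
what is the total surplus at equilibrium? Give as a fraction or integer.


Find equilibrium: 101 - 4P = 3P - 20
101 + 20 = 7P
P* = 121/7 = 121/7
Q* = 3*121/7 - 20 = 223/7
Inverse demand: P = 101/4 - Q/4, so P_max = 101/4
Inverse supply: P = 20/3 + Q/3, so P_min = 20/3
CS = (1/2) * 223/7 * (101/4 - 121/7) = 49729/392
PS = (1/2) * 223/7 * (121/7 - 20/3) = 49729/294
TS = CS + PS = 49729/392 + 49729/294 = 49729/168

49729/168


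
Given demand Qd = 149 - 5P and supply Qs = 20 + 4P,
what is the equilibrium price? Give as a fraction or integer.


At equilibrium, Qd = Qs.
149 - 5P = 20 + 4P
149 - 20 = 5P + 4P
129 = 9P
P* = 129/9 = 43/3

43/3


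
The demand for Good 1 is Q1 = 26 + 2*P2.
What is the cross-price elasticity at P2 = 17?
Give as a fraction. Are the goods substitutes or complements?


dQ1/dP2 = 2
At P2 = 17: Q1 = 26 + 2*17 = 60
Exy = (dQ1/dP2)(P2/Q1) = 2 * 17 / 60 = 17/30
Since Exy > 0, the goods are substitutes.

17/30 (substitutes)


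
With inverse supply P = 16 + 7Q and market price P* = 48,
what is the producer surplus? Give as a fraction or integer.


Minimum supply price (at Q=0): P_min = 16
Quantity supplied at P* = 48:
Q* = (48 - 16)/7 = 32/7
PS = (1/2) * Q* * (P* - P_min)
PS = (1/2) * 32/7 * (48 - 16)
PS = (1/2) * 32/7 * 32 = 512/7

512/7


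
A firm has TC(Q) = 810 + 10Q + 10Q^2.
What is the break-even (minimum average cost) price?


AC(Q) = 810/Q + 10 + 10Q
To minimize: dAC/dQ = -810/Q^2 + 10 = 0
Q^2 = 810/10 = 81
Q* = 9
Min AC = 810/9 + 10 + 10*9
Min AC = 90 + 10 + 90 = 190

190


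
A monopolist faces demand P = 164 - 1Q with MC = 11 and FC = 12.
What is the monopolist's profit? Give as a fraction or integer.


MR = MC: 164 - 2Q = 11
Q* = 153/2
P* = 164 - 1*153/2 = 175/2
Profit = (P* - MC)*Q* - FC
= (175/2 - 11)*153/2 - 12
= 153/2*153/2 - 12
= 23409/4 - 12 = 23361/4

23361/4


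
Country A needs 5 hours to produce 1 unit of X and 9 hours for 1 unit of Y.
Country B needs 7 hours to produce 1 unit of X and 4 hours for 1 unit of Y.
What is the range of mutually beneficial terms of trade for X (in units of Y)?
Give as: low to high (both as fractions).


Opportunity cost of X for Country A = hours_X / hours_Y = 5/9 = 5/9 units of Y
Opportunity cost of X for Country B = hours_X / hours_Y = 7/4 = 7/4 units of Y
Terms of trade must be between the two opportunity costs.
Range: 5/9 to 7/4

5/9 to 7/4


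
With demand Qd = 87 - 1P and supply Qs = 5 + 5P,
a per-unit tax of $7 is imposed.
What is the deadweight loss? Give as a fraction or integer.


Pre-tax equilibrium quantity: Q* = 220/3
Post-tax equilibrium quantity: Q_tax = 135/2
Reduction in quantity: Q* - Q_tax = 35/6
DWL = (1/2) * tax * (Q* - Q_tax)
DWL = (1/2) * 7 * 35/6 = 245/12

245/12


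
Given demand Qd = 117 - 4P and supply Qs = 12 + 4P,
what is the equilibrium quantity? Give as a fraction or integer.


First find equilibrium price:
117 - 4P = 12 + 4P
P* = 105/8 = 105/8
Then substitute into demand:
Q* = 117 - 4 * 105/8 = 129/2

129/2


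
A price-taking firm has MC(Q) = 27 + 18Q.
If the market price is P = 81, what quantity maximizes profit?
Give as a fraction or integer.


In perfect competition, profit is maximized where P = MC.
81 = 27 + 18Q
54 = 18Q
Q* = 54/18 = 3

3


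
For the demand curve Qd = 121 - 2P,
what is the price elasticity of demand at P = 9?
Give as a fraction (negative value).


dQ/dP = -2
At P = 9: Q = 121 - 2*9 = 103
E = (dQ/dP)(P/Q) = (-2)(9/103) = -18/103

-18/103


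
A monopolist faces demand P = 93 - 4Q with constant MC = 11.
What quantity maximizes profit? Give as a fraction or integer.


TR = P*Q = (93 - 4Q)Q = 93Q - 4Q^2
MR = dTR/dQ = 93 - 8Q
Set MR = MC:
93 - 8Q = 11
82 = 8Q
Q* = 82/8 = 41/4

41/4


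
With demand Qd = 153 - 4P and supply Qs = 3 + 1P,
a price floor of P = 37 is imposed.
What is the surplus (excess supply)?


At P = 37:
Qd = 153 - 4*37 = 5
Qs = 3 + 1*37 = 40
Surplus = Qs - Qd = 40 - 5 = 35

35


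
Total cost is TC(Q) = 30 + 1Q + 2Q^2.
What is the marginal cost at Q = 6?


MC = dTC/dQ = 1 + 2*2*Q
At Q = 6:
MC = 1 + 4*6
MC = 1 + 24 = 25

25


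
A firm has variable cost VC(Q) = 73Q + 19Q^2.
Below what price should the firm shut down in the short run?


AVC(Q) = VC(Q)/Q = 73 + 19Q
AVC is increasing in Q, so minimum AVC is at Q -> 0+.
Min AVC = 73
The firm should shut down if P < 73.

73


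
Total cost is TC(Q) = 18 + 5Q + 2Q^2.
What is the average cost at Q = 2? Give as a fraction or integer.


TC(2) = 18 + 5*2 + 2*2^2
TC(2) = 18 + 10 + 8 = 36
AC = TC/Q = 36/2 = 18

18


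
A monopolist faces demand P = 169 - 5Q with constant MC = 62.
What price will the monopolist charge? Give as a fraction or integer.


MR = 169 - 10Q
Set MR = MC: 169 - 10Q = 62
Q* = 107/10
Substitute into demand:
P* = 169 - 5*107/10 = 231/2

231/2


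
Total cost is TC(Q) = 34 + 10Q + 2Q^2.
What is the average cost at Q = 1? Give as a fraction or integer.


TC(1) = 34 + 10*1 + 2*1^2
TC(1) = 34 + 10 + 2 = 46
AC = TC/Q = 46/1 = 46

46


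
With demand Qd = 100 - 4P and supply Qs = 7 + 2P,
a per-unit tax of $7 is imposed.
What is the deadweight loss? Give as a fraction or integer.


Pre-tax equilibrium quantity: Q* = 38
Post-tax equilibrium quantity: Q_tax = 86/3
Reduction in quantity: Q* - Q_tax = 28/3
DWL = (1/2) * tax * (Q* - Q_tax)
DWL = (1/2) * 7 * 28/3 = 98/3

98/3


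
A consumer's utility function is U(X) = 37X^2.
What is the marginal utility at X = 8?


MU = dU/dX = 37*2*X^(2-1)
MU = 74*X^1
At X = 8:
MU = 74 * 8^1
MU = 74 * 8 = 592

592


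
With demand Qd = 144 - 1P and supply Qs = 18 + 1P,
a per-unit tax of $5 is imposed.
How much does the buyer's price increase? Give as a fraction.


With a per-unit tax, the buyer's price increase depends on relative slopes.
Supply slope: d = 1, Demand slope: b = 1
Buyer's price increase = d * tax / (b + d)
= 1 * 5 / (1 + 1)
= 5 / 2 = 5/2

5/2


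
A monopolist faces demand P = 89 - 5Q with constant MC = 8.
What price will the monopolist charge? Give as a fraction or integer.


MR = 89 - 10Q
Set MR = MC: 89 - 10Q = 8
Q* = 81/10
Substitute into demand:
P* = 89 - 5*81/10 = 97/2

97/2


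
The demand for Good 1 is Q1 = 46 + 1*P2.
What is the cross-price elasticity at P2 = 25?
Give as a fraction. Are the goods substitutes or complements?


dQ1/dP2 = 1
At P2 = 25: Q1 = 46 + 1*25 = 71
Exy = (dQ1/dP2)(P2/Q1) = 1 * 25 / 71 = 25/71
Since Exy > 0, the goods are substitutes.

25/71 (substitutes)


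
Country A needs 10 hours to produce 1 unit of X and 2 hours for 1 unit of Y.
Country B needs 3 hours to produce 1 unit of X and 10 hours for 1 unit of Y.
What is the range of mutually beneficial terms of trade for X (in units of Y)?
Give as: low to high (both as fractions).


Opportunity cost of X for Country A = hours_X / hours_Y = 10/2 = 5 units of Y
Opportunity cost of X for Country B = hours_X / hours_Y = 3/10 = 3/10 units of Y
Terms of trade must be between the two opportunity costs.
Range: 3/10 to 5

3/10 to 5


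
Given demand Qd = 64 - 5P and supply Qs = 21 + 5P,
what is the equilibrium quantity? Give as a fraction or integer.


First find equilibrium price:
64 - 5P = 21 + 5P
P* = 43/10 = 43/10
Then substitute into demand:
Q* = 64 - 5 * 43/10 = 85/2

85/2


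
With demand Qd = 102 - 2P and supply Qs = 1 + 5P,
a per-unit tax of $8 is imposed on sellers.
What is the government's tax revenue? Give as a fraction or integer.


With tax on sellers, new supply: Qs' = 1 + 5(P - 8)
= 5P - 39
New equilibrium quantity:
Q_new = 432/7
Tax revenue = tax * Q_new = 8 * 432/7 = 3456/7

3456/7


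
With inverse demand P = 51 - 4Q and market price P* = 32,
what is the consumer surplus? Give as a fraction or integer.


Maximum willingness to pay (at Q=0): P_max = 51
Quantity demanded at P* = 32:
Q* = (51 - 32)/4 = 19/4
CS = (1/2) * Q* * (P_max - P*)
CS = (1/2) * 19/4 * (51 - 32)
CS = (1/2) * 19/4 * 19 = 361/8

361/8


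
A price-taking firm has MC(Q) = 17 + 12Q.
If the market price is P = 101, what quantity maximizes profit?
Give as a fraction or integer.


In perfect competition, profit is maximized where P = MC.
101 = 17 + 12Q
84 = 12Q
Q* = 84/12 = 7

7


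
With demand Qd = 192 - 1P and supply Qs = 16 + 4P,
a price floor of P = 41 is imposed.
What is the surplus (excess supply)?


At P = 41:
Qd = 192 - 1*41 = 151
Qs = 16 + 4*41 = 180
Surplus = Qs - Qd = 180 - 151 = 29

29


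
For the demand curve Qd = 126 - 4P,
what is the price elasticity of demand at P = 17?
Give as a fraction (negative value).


dQ/dP = -4
At P = 17: Q = 126 - 4*17 = 58
E = (dQ/dP)(P/Q) = (-4)(17/58) = -34/29

-34/29


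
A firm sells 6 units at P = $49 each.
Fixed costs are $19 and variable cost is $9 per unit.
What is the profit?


Total Revenue = P * Q = 49 * 6 = $294
Total Cost = FC + VC*Q = 19 + 9*6 = $73
Profit = TR - TC = 294 - 73 = $221

$221


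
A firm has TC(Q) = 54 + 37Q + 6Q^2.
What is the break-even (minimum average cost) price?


AC(Q) = 54/Q + 37 + 6Q
To minimize: dAC/dQ = -54/Q^2 + 6 = 0
Q^2 = 54/6 = 9
Q* = 3
Min AC = 54/3 + 37 + 6*3
Min AC = 18 + 37 + 18 = 73

73


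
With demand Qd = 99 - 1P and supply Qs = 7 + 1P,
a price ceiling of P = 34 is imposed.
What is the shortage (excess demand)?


At P = 34:
Qd = 99 - 1*34 = 65
Qs = 7 + 1*34 = 41
Shortage = Qd - Qs = 65 - 41 = 24

24


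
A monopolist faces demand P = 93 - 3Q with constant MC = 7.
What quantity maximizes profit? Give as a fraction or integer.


TR = P*Q = (93 - 3Q)Q = 93Q - 3Q^2
MR = dTR/dQ = 93 - 6Q
Set MR = MC:
93 - 6Q = 7
86 = 6Q
Q* = 86/6 = 43/3

43/3


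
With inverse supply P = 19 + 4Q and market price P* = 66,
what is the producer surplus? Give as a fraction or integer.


Minimum supply price (at Q=0): P_min = 19
Quantity supplied at P* = 66:
Q* = (66 - 19)/4 = 47/4
PS = (1/2) * Q* * (P* - P_min)
PS = (1/2) * 47/4 * (66 - 19)
PS = (1/2) * 47/4 * 47 = 2209/8

2209/8


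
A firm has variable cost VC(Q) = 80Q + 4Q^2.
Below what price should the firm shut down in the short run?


AVC(Q) = VC(Q)/Q = 80 + 4Q
AVC is increasing in Q, so minimum AVC is at Q -> 0+.
Min AVC = 80
The firm should shut down if P < 80.

80


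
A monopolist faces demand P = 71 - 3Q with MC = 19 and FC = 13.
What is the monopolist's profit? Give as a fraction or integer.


MR = MC: 71 - 6Q = 19
Q* = 26/3
P* = 71 - 3*26/3 = 45
Profit = (P* - MC)*Q* - FC
= (45 - 19)*26/3 - 13
= 26*26/3 - 13
= 676/3 - 13 = 637/3

637/3


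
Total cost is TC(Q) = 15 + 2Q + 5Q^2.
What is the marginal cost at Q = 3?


MC = dTC/dQ = 2 + 2*5*Q
At Q = 3:
MC = 2 + 10*3
MC = 2 + 30 = 32

32


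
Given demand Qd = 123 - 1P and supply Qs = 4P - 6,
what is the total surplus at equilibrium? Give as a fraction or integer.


Find equilibrium: 123 - 1P = 4P - 6
123 + 6 = 5P
P* = 129/5 = 129/5
Q* = 4*129/5 - 6 = 486/5
Inverse demand: P = 123 - Q/1, so P_max = 123
Inverse supply: P = 3/2 + Q/4, so P_min = 3/2
CS = (1/2) * 486/5 * (123 - 129/5) = 118098/25
PS = (1/2) * 486/5 * (129/5 - 3/2) = 59049/50
TS = CS + PS = 118098/25 + 59049/50 = 59049/10

59049/10


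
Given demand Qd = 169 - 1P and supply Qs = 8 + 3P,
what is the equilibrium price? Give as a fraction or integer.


At equilibrium, Qd = Qs.
169 - 1P = 8 + 3P
169 - 8 = 1P + 3P
161 = 4P
P* = 161/4 = 161/4

161/4


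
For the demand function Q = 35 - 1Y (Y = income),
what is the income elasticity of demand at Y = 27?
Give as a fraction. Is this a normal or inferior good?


dQ/dY = -1
At Y = 27: Q = 35 - 1*27 = 8
Ey = (dQ/dY)(Y/Q) = -1 * 27 / 8 = -27/8
Since Ey < 0, this is a inferior good.

-27/8 (inferior good)


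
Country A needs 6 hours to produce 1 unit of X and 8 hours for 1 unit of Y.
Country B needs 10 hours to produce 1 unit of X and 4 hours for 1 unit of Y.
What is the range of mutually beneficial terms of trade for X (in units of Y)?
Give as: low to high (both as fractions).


Opportunity cost of X for Country A = hours_X / hours_Y = 6/8 = 3/4 units of Y
Opportunity cost of X for Country B = hours_X / hours_Y = 10/4 = 5/2 units of Y
Terms of trade must be between the two opportunity costs.
Range: 3/4 to 5/2

3/4 to 5/2


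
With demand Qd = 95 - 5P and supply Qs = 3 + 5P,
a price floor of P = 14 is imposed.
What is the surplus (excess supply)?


At P = 14:
Qd = 95 - 5*14 = 25
Qs = 3 + 5*14 = 73
Surplus = Qs - Qd = 73 - 25 = 48

48


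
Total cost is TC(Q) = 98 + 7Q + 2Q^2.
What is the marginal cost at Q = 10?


MC = dTC/dQ = 7 + 2*2*Q
At Q = 10:
MC = 7 + 4*10
MC = 7 + 40 = 47

47


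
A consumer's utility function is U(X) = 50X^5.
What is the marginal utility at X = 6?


MU = dU/dX = 50*5*X^(5-1)
MU = 250*X^4
At X = 6:
MU = 250 * 6^4
MU = 250 * 1296 = 324000

324000


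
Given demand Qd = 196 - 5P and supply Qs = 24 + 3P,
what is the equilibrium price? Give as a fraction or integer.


At equilibrium, Qd = Qs.
196 - 5P = 24 + 3P
196 - 24 = 5P + 3P
172 = 8P
P* = 172/8 = 43/2

43/2


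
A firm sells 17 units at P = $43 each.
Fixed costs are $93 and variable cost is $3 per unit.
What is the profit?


Total Revenue = P * Q = 43 * 17 = $731
Total Cost = FC + VC*Q = 93 + 3*17 = $144
Profit = TR - TC = 731 - 144 = $587

$587


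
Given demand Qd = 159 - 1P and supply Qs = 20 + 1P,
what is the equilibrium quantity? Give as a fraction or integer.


First find equilibrium price:
159 - 1P = 20 + 1P
P* = 139/2 = 139/2
Then substitute into demand:
Q* = 159 - 1 * 139/2 = 179/2

179/2


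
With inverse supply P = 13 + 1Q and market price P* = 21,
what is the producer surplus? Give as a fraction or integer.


Minimum supply price (at Q=0): P_min = 13
Quantity supplied at P* = 21:
Q* = (21 - 13)/1 = 8
PS = (1/2) * Q* * (P* - P_min)
PS = (1/2) * 8 * (21 - 13)
PS = (1/2) * 8 * 8 = 32

32


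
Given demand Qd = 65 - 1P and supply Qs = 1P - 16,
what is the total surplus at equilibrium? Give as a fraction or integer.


Find equilibrium: 65 - 1P = 1P - 16
65 + 16 = 2P
P* = 81/2 = 81/2
Q* = 1*81/2 - 16 = 49/2
Inverse demand: P = 65 - Q/1, so P_max = 65
Inverse supply: P = 16 + Q/1, so P_min = 16
CS = (1/2) * 49/2 * (65 - 81/2) = 2401/8
PS = (1/2) * 49/2 * (81/2 - 16) = 2401/8
TS = CS + PS = 2401/8 + 2401/8 = 2401/4

2401/4


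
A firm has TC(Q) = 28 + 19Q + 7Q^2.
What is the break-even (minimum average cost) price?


AC(Q) = 28/Q + 19 + 7Q
To minimize: dAC/dQ = -28/Q^2 + 7 = 0
Q^2 = 28/7 = 4
Q* = 2
Min AC = 28/2 + 19 + 7*2
Min AC = 14 + 19 + 14 = 47

47


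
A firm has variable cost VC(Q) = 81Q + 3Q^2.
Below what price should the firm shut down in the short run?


AVC(Q) = VC(Q)/Q = 81 + 3Q
AVC is increasing in Q, so minimum AVC is at Q -> 0+.
Min AVC = 81
The firm should shut down if P < 81.

81


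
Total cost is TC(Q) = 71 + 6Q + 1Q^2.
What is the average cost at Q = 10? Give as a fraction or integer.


TC(10) = 71 + 6*10 + 1*10^2
TC(10) = 71 + 60 + 100 = 231
AC = TC/Q = 231/10 = 231/10

231/10


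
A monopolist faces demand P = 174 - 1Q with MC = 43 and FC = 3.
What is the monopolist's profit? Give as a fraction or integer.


MR = MC: 174 - 2Q = 43
Q* = 131/2
P* = 174 - 1*131/2 = 217/2
Profit = (P* - MC)*Q* - FC
= (217/2 - 43)*131/2 - 3
= 131/2*131/2 - 3
= 17161/4 - 3 = 17149/4

17149/4


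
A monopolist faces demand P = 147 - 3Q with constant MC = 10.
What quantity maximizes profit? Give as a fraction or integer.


TR = P*Q = (147 - 3Q)Q = 147Q - 3Q^2
MR = dTR/dQ = 147 - 6Q
Set MR = MC:
147 - 6Q = 10
137 = 6Q
Q* = 137/6 = 137/6

137/6


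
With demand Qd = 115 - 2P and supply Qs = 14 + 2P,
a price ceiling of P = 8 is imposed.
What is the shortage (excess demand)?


At P = 8:
Qd = 115 - 2*8 = 99
Qs = 14 + 2*8 = 30
Shortage = Qd - Qs = 99 - 30 = 69

69


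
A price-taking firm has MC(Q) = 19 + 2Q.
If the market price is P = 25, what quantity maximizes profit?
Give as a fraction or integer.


In perfect competition, profit is maximized where P = MC.
25 = 19 + 2Q
6 = 2Q
Q* = 6/2 = 3

3


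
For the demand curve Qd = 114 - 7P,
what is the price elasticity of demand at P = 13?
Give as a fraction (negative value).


dQ/dP = -7
At P = 13: Q = 114 - 7*13 = 23
E = (dQ/dP)(P/Q) = (-7)(13/23) = -91/23

-91/23


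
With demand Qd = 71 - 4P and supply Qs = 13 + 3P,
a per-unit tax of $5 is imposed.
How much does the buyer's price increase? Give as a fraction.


With a per-unit tax, the buyer's price increase depends on relative slopes.
Supply slope: d = 3, Demand slope: b = 4
Buyer's price increase = d * tax / (b + d)
= 3 * 5 / (4 + 3)
= 15 / 7 = 15/7

15/7


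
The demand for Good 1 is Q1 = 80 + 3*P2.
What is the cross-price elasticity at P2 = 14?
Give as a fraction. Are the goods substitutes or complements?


dQ1/dP2 = 3
At P2 = 14: Q1 = 80 + 3*14 = 122
Exy = (dQ1/dP2)(P2/Q1) = 3 * 14 / 122 = 21/61
Since Exy > 0, the goods are substitutes.

21/61 (substitutes)


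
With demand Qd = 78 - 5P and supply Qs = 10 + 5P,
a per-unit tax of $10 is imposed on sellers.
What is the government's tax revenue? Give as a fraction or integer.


With tax on sellers, new supply: Qs' = 10 + 5(P - 10)
= 5P - 40
New equilibrium quantity:
Q_new = 19
Tax revenue = tax * Q_new = 10 * 19 = 190

190


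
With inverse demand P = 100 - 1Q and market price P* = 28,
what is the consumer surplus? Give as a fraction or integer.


Maximum willingness to pay (at Q=0): P_max = 100
Quantity demanded at P* = 28:
Q* = (100 - 28)/1 = 72
CS = (1/2) * Q* * (P_max - P*)
CS = (1/2) * 72 * (100 - 28)
CS = (1/2) * 72 * 72 = 2592

2592


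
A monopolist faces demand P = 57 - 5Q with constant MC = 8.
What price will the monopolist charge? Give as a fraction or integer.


MR = 57 - 10Q
Set MR = MC: 57 - 10Q = 8
Q* = 49/10
Substitute into demand:
P* = 57 - 5*49/10 = 65/2

65/2


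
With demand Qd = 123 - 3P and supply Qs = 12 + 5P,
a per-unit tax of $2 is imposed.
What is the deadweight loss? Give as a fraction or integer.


Pre-tax equilibrium quantity: Q* = 651/8
Post-tax equilibrium quantity: Q_tax = 621/8
Reduction in quantity: Q* - Q_tax = 15/4
DWL = (1/2) * tax * (Q* - Q_tax)
DWL = (1/2) * 2 * 15/4 = 15/4

15/4


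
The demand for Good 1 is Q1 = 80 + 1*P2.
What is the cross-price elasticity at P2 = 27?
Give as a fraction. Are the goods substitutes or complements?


dQ1/dP2 = 1
At P2 = 27: Q1 = 80 + 1*27 = 107
Exy = (dQ1/dP2)(P2/Q1) = 1 * 27 / 107 = 27/107
Since Exy > 0, the goods are substitutes.

27/107 (substitutes)


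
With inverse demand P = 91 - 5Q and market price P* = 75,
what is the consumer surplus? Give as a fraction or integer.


Maximum willingness to pay (at Q=0): P_max = 91
Quantity demanded at P* = 75:
Q* = (91 - 75)/5 = 16/5
CS = (1/2) * Q* * (P_max - P*)
CS = (1/2) * 16/5 * (91 - 75)
CS = (1/2) * 16/5 * 16 = 128/5

128/5
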